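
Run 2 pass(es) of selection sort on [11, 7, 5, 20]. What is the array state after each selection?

Pass 1: Select minimum 5 at index 2, swap -> [5, 7, 11, 20]
Pass 2: Select minimum 7 at index 1, swap -> [5, 7, 11, 20]


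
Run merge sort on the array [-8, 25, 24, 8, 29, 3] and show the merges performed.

Divide and conquer:
  Merge [25] + [24] -> [24, 25]
  Merge [-8] + [24, 25] -> [-8, 24, 25]
  Merge [29] + [3] -> [3, 29]
  Merge [8] + [3, 29] -> [3, 8, 29]
  Merge [-8, 24, 25] + [3, 8, 29] -> [-8, 3, 8, 24, 25, 29]


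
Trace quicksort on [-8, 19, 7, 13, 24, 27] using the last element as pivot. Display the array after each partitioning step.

Partition 1: pivot=27 at index 5 -> [-8, 19, 7, 13, 24, 27]
Partition 2: pivot=24 at index 4 -> [-8, 19, 7, 13, 24, 27]
Partition 3: pivot=13 at index 2 -> [-8, 7, 13, 19, 24, 27]
Partition 4: pivot=7 at index 1 -> [-8, 7, 13, 19, 24, 27]


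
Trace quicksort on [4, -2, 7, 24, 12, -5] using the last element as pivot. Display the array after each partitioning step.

Partition 1: pivot=-5 at index 0 -> [-5, -2, 7, 24, 12, 4]
Partition 2: pivot=4 at index 2 -> [-5, -2, 4, 24, 12, 7]
Partition 3: pivot=7 at index 3 -> [-5, -2, 4, 7, 12, 24]
Partition 4: pivot=24 at index 5 -> [-5, -2, 4, 7, 12, 24]


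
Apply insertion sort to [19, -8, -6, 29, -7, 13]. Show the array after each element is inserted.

First element 19 is already 'sorted'
Insert -8: shifted 1 elements -> [-8, 19, -6, 29, -7, 13]
Insert -6: shifted 1 elements -> [-8, -6, 19, 29, -7, 13]
Insert 29: shifted 0 elements -> [-8, -6, 19, 29, -7, 13]
Insert -7: shifted 3 elements -> [-8, -7, -6, 19, 29, 13]
Insert 13: shifted 2 elements -> [-8, -7, -6, 13, 19, 29]


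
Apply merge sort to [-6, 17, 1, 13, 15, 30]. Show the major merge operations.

Divide and conquer:
  Merge [17] + [1] -> [1, 17]
  Merge [-6] + [1, 17] -> [-6, 1, 17]
  Merge [15] + [30] -> [15, 30]
  Merge [13] + [15, 30] -> [13, 15, 30]
  Merge [-6, 1, 17] + [13, 15, 30] -> [-6, 1, 13, 15, 17, 30]


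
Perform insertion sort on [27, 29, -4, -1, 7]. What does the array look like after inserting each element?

First element 27 is already 'sorted'
Insert 29: shifted 0 elements -> [27, 29, -4, -1, 7]
Insert -4: shifted 2 elements -> [-4, 27, 29, -1, 7]
Insert -1: shifted 2 elements -> [-4, -1, 27, 29, 7]
Insert 7: shifted 2 elements -> [-4, -1, 7, 27, 29]


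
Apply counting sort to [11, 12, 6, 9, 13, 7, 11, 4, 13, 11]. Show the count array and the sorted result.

Count array: [0, 0, 0, 0, 1, 0, 1, 1, 0, 1, 0, 3, 1, 2]
(count[i] = number of elements equal to i)
Cumulative count: [0, 0, 0, 0, 1, 1, 2, 3, 3, 4, 4, 7, 8, 10]
Sorted: [4, 6, 7, 9, 11, 11, 11, 12, 13, 13]


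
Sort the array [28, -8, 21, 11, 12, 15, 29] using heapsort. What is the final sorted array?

Build heap: [29, 12, 28, 11, -8, 15, 21]
Extract 29: [28, 12, 21, 11, -8, 15, 29]
Extract 28: [21, 12, 15, 11, -8, 28, 29]
Extract 21: [15, 12, -8, 11, 21, 28, 29]
Extract 15: [12, 11, -8, 15, 21, 28, 29]
Extract 12: [11, -8, 12, 15, 21, 28, 29]
Extract 11: [-8, 11, 12, 15, 21, 28, 29]


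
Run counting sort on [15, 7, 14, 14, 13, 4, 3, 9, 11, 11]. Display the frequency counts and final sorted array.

Count array: [0, 0, 0, 1, 1, 0, 0, 1, 0, 1, 0, 2, 0, 1, 2, 1]
(count[i] = number of elements equal to i)
Cumulative count: [0, 0, 0, 1, 2, 2, 2, 3, 3, 4, 4, 6, 6, 7, 9, 10]
Sorted: [3, 4, 7, 9, 11, 11, 13, 14, 14, 15]


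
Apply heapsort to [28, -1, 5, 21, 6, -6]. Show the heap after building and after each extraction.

Build heap: [28, 21, 5, -1, 6, -6]
Extract 28: [21, 6, 5, -1, -6, 28]
Extract 21: [6, -1, 5, -6, 21, 28]
Extract 6: [5, -1, -6, 6, 21, 28]
Extract 5: [-1, -6, 5, 6, 21, 28]
Extract -1: [-6, -1, 5, 6, 21, 28]


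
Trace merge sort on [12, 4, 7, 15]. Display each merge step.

Divide and conquer:
  Merge [12] + [4] -> [4, 12]
  Merge [7] + [15] -> [7, 15]
  Merge [4, 12] + [7, 15] -> [4, 7, 12, 15]


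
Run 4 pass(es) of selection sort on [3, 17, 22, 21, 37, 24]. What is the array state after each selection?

Pass 1: Select minimum 3 at index 0, swap -> [3, 17, 22, 21, 37, 24]
Pass 2: Select minimum 17 at index 1, swap -> [3, 17, 22, 21, 37, 24]
Pass 3: Select minimum 21 at index 3, swap -> [3, 17, 21, 22, 37, 24]
Pass 4: Select minimum 22 at index 3, swap -> [3, 17, 21, 22, 37, 24]


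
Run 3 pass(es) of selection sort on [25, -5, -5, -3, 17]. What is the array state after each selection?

Pass 1: Select minimum -5 at index 1, swap -> [-5, 25, -5, -3, 17]
Pass 2: Select minimum -5 at index 2, swap -> [-5, -5, 25, -3, 17]
Pass 3: Select minimum -3 at index 3, swap -> [-5, -5, -3, 25, 17]


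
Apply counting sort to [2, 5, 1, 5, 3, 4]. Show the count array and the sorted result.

Count array: [0, 1, 1, 1, 1, 2]
(count[i] = number of elements equal to i)
Cumulative count: [0, 1, 2, 3, 4, 6]
Sorted: [1, 2, 3, 4, 5, 5]


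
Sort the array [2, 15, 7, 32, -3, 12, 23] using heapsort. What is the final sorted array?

Build heap: [32, 15, 23, 2, -3, 12, 7]
Extract 32: [23, 15, 12, 2, -3, 7, 32]
Extract 23: [15, 7, 12, 2, -3, 23, 32]
Extract 15: [12, 7, -3, 2, 15, 23, 32]
Extract 12: [7, 2, -3, 12, 15, 23, 32]
Extract 7: [2, -3, 7, 12, 15, 23, 32]
Extract 2: [-3, 2, 7, 12, 15, 23, 32]


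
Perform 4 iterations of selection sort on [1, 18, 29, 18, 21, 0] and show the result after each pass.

Pass 1: Select minimum 0 at index 5, swap -> [0, 18, 29, 18, 21, 1]
Pass 2: Select minimum 1 at index 5, swap -> [0, 1, 29, 18, 21, 18]
Pass 3: Select minimum 18 at index 3, swap -> [0, 1, 18, 29, 21, 18]
Pass 4: Select minimum 18 at index 5, swap -> [0, 1, 18, 18, 21, 29]


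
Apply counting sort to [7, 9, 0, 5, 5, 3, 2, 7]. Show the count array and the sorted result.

Count array: [1, 0, 1, 1, 0, 2, 0, 2, 0, 1]
(count[i] = number of elements equal to i)
Cumulative count: [1, 1, 2, 3, 3, 5, 5, 7, 7, 8]
Sorted: [0, 2, 3, 5, 5, 7, 7, 9]


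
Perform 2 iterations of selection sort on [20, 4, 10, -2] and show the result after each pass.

Pass 1: Select minimum -2 at index 3, swap -> [-2, 4, 10, 20]
Pass 2: Select minimum 4 at index 1, swap -> [-2, 4, 10, 20]


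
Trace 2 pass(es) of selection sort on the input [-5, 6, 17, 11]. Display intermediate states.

Pass 1: Select minimum -5 at index 0, swap -> [-5, 6, 17, 11]
Pass 2: Select minimum 6 at index 1, swap -> [-5, 6, 17, 11]


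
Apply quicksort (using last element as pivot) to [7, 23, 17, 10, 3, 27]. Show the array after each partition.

Partition 1: pivot=27 at index 5 -> [7, 23, 17, 10, 3, 27]
Partition 2: pivot=3 at index 0 -> [3, 23, 17, 10, 7, 27]
Partition 3: pivot=7 at index 1 -> [3, 7, 17, 10, 23, 27]
Partition 4: pivot=23 at index 4 -> [3, 7, 17, 10, 23, 27]
Partition 5: pivot=10 at index 2 -> [3, 7, 10, 17, 23, 27]


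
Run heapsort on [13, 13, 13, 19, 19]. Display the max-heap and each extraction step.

Build heap: [19, 19, 13, 13, 13]
Extract 19: [19, 13, 13, 13, 19]
Extract 19: [13, 13, 13, 19, 19]
Extract 13: [13, 13, 13, 19, 19]
Extract 13: [13, 13, 13, 19, 19]


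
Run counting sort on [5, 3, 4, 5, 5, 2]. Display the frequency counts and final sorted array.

Count array: [0, 0, 1, 1, 1, 3]
(count[i] = number of elements equal to i)
Cumulative count: [0, 0, 1, 2, 3, 6]
Sorted: [2, 3, 4, 5, 5, 5]


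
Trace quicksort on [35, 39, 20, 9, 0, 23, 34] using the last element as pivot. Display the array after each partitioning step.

Partition 1: pivot=34 at index 4 -> [20, 9, 0, 23, 34, 39, 35]
Partition 2: pivot=23 at index 3 -> [20, 9, 0, 23, 34, 39, 35]
Partition 3: pivot=0 at index 0 -> [0, 9, 20, 23, 34, 39, 35]
Partition 4: pivot=20 at index 2 -> [0, 9, 20, 23, 34, 39, 35]
Partition 5: pivot=35 at index 5 -> [0, 9, 20, 23, 34, 35, 39]


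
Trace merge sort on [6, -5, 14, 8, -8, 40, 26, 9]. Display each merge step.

Divide and conquer:
  Merge [6] + [-5] -> [-5, 6]
  Merge [14] + [8] -> [8, 14]
  Merge [-5, 6] + [8, 14] -> [-5, 6, 8, 14]
  Merge [-8] + [40] -> [-8, 40]
  Merge [26] + [9] -> [9, 26]
  Merge [-8, 40] + [9, 26] -> [-8, 9, 26, 40]
  Merge [-5, 6, 8, 14] + [-8, 9, 26, 40] -> [-8, -5, 6, 8, 9, 14, 26, 40]


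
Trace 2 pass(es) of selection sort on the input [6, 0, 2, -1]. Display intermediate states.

Pass 1: Select minimum -1 at index 3, swap -> [-1, 0, 2, 6]
Pass 2: Select minimum 0 at index 1, swap -> [-1, 0, 2, 6]


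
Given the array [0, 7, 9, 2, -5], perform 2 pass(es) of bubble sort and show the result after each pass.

After pass 1: [0, 7, 2, -5, 9] (2 swaps)
After pass 2: [0, 2, -5, 7, 9] (2 swaps)
Total swaps: 4


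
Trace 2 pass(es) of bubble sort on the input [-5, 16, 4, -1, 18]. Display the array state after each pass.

After pass 1: [-5, 4, -1, 16, 18] (2 swaps)
After pass 2: [-5, -1, 4, 16, 18] (1 swaps)
Total swaps: 3


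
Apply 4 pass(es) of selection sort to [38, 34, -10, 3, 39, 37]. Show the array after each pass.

Pass 1: Select minimum -10 at index 2, swap -> [-10, 34, 38, 3, 39, 37]
Pass 2: Select minimum 3 at index 3, swap -> [-10, 3, 38, 34, 39, 37]
Pass 3: Select minimum 34 at index 3, swap -> [-10, 3, 34, 38, 39, 37]
Pass 4: Select minimum 37 at index 5, swap -> [-10, 3, 34, 37, 39, 38]


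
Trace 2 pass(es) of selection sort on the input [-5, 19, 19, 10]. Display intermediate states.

Pass 1: Select minimum -5 at index 0, swap -> [-5, 19, 19, 10]
Pass 2: Select minimum 10 at index 3, swap -> [-5, 10, 19, 19]


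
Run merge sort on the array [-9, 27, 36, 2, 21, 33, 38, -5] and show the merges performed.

Divide and conquer:
  Merge [-9] + [27] -> [-9, 27]
  Merge [36] + [2] -> [2, 36]
  Merge [-9, 27] + [2, 36] -> [-9, 2, 27, 36]
  Merge [21] + [33] -> [21, 33]
  Merge [38] + [-5] -> [-5, 38]
  Merge [21, 33] + [-5, 38] -> [-5, 21, 33, 38]
  Merge [-9, 2, 27, 36] + [-5, 21, 33, 38] -> [-9, -5, 2, 21, 27, 33, 36, 38]


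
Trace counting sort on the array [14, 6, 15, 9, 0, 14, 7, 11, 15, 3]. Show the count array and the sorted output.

Count array: [1, 0, 0, 1, 0, 0, 1, 1, 0, 1, 0, 1, 0, 0, 2, 2]
(count[i] = number of elements equal to i)
Cumulative count: [1, 1, 1, 2, 2, 2, 3, 4, 4, 5, 5, 6, 6, 6, 8, 10]
Sorted: [0, 3, 6, 7, 9, 11, 14, 14, 15, 15]


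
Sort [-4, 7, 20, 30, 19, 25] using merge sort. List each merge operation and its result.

Divide and conquer:
  Merge [7] + [20] -> [7, 20]
  Merge [-4] + [7, 20] -> [-4, 7, 20]
  Merge [19] + [25] -> [19, 25]
  Merge [30] + [19, 25] -> [19, 25, 30]
  Merge [-4, 7, 20] + [19, 25, 30] -> [-4, 7, 19, 20, 25, 30]


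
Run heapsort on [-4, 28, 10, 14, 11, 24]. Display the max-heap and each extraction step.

Build heap: [28, 14, 24, -4, 11, 10]
Extract 28: [24, 14, 10, -4, 11, 28]
Extract 24: [14, 11, 10, -4, 24, 28]
Extract 14: [11, -4, 10, 14, 24, 28]
Extract 11: [10, -4, 11, 14, 24, 28]
Extract 10: [-4, 10, 11, 14, 24, 28]


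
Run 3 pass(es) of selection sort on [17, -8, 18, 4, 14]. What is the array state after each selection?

Pass 1: Select minimum -8 at index 1, swap -> [-8, 17, 18, 4, 14]
Pass 2: Select minimum 4 at index 3, swap -> [-8, 4, 18, 17, 14]
Pass 3: Select minimum 14 at index 4, swap -> [-8, 4, 14, 17, 18]


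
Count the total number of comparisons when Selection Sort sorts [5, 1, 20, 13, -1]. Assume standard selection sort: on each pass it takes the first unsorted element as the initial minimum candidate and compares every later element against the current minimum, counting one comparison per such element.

Pass 1: scan indices 1..4 for the minimum = 4 comparison(s); min is -1, place at index 0 -> [-1, 1, 20, 13, 5]
Pass 2: scan indices 2..4 for the minimum = 3 comparison(s); min is 1, place at index 1 -> [-1, 1, 20, 13, 5]
Pass 3: scan indices 3..4 for the minimum = 2 comparison(s); min is 5, place at index 2 -> [-1, 1, 5, 13, 20]
Pass 4: scan indices 4..4 for the minimum = 1 comparison(s); min is 13, place at index 3 -> [-1, 1, 5, 13, 20]
Selection sort always scans the whole unsorted suffix, so the count is (n-1) + (n-2) + ... + 1 = n(n-1)/2 = 5*4/2 = 10 regardless of the input order.
Total comparisons: 4 + 3 + 2 + 1 = 10


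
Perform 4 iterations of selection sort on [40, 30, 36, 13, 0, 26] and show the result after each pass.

Pass 1: Select minimum 0 at index 4, swap -> [0, 30, 36, 13, 40, 26]
Pass 2: Select minimum 13 at index 3, swap -> [0, 13, 36, 30, 40, 26]
Pass 3: Select minimum 26 at index 5, swap -> [0, 13, 26, 30, 40, 36]
Pass 4: Select minimum 30 at index 3, swap -> [0, 13, 26, 30, 40, 36]


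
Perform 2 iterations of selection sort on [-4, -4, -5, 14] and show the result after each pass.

Pass 1: Select minimum -5 at index 2, swap -> [-5, -4, -4, 14]
Pass 2: Select minimum -4 at index 1, swap -> [-5, -4, -4, 14]


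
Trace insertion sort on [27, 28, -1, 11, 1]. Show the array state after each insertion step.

First element 27 is already 'sorted'
Insert 28: shifted 0 elements -> [27, 28, -1, 11, 1]
Insert -1: shifted 2 elements -> [-1, 27, 28, 11, 1]
Insert 11: shifted 2 elements -> [-1, 11, 27, 28, 1]
Insert 1: shifted 3 elements -> [-1, 1, 11, 27, 28]


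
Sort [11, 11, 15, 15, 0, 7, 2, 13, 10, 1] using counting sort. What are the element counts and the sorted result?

Count array: [1, 1, 1, 0, 0, 0, 0, 1, 0, 0, 1, 2, 0, 1, 0, 2]
(count[i] = number of elements equal to i)
Cumulative count: [1, 2, 3, 3, 3, 3, 3, 4, 4, 4, 5, 7, 7, 8, 8, 10]
Sorted: [0, 1, 2, 7, 10, 11, 11, 13, 15, 15]


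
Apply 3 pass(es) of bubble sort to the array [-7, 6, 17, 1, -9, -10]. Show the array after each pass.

After pass 1: [-7, 6, 1, -9, -10, 17] (3 swaps)
After pass 2: [-7, 1, -9, -10, 6, 17] (3 swaps)
After pass 3: [-7, -9, -10, 1, 6, 17] (2 swaps)
Total swaps: 8


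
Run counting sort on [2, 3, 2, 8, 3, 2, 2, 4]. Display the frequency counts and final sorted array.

Count array: [0, 0, 4, 2, 1, 0, 0, 0, 1]
(count[i] = number of elements equal to i)
Cumulative count: [0, 0, 4, 6, 7, 7, 7, 7, 8]
Sorted: [2, 2, 2, 2, 3, 3, 4, 8]


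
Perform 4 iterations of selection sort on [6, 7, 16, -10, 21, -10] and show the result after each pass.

Pass 1: Select minimum -10 at index 3, swap -> [-10, 7, 16, 6, 21, -10]
Pass 2: Select minimum -10 at index 5, swap -> [-10, -10, 16, 6, 21, 7]
Pass 3: Select minimum 6 at index 3, swap -> [-10, -10, 6, 16, 21, 7]
Pass 4: Select minimum 7 at index 5, swap -> [-10, -10, 6, 7, 21, 16]


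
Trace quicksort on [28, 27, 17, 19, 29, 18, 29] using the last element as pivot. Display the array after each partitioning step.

Partition 1: pivot=29 at index 6 -> [28, 27, 17, 19, 29, 18, 29]
Partition 2: pivot=18 at index 1 -> [17, 18, 28, 19, 29, 27, 29]
Partition 3: pivot=27 at index 3 -> [17, 18, 19, 27, 29, 28, 29]
Partition 4: pivot=28 at index 4 -> [17, 18, 19, 27, 28, 29, 29]


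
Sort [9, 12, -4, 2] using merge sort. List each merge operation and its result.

Divide and conquer:
  Merge [9] + [12] -> [9, 12]
  Merge [-4] + [2] -> [-4, 2]
  Merge [9, 12] + [-4, 2] -> [-4, 2, 9, 12]


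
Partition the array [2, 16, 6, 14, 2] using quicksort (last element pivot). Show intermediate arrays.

Partition 1: pivot=2 at index 1 -> [2, 2, 6, 14, 16]
Partition 2: pivot=16 at index 4 -> [2, 2, 6, 14, 16]
Partition 3: pivot=14 at index 3 -> [2, 2, 6, 14, 16]


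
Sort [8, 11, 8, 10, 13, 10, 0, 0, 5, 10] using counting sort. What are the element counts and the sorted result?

Count array: [2, 0, 0, 0, 0, 1, 0, 0, 2, 0, 3, 1, 0, 1]
(count[i] = number of elements equal to i)
Cumulative count: [2, 2, 2, 2, 2, 3, 3, 3, 5, 5, 8, 9, 9, 10]
Sorted: [0, 0, 5, 8, 8, 10, 10, 10, 11, 13]


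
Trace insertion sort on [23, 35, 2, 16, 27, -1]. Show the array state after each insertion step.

First element 23 is already 'sorted'
Insert 35: shifted 0 elements -> [23, 35, 2, 16, 27, -1]
Insert 2: shifted 2 elements -> [2, 23, 35, 16, 27, -1]
Insert 16: shifted 2 elements -> [2, 16, 23, 35, 27, -1]
Insert 27: shifted 1 elements -> [2, 16, 23, 27, 35, -1]
Insert -1: shifted 5 elements -> [-1, 2, 16, 23, 27, 35]


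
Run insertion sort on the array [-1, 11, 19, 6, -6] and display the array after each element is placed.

First element -1 is already 'sorted'
Insert 11: shifted 0 elements -> [-1, 11, 19, 6, -6]
Insert 19: shifted 0 elements -> [-1, 11, 19, 6, -6]
Insert 6: shifted 2 elements -> [-1, 6, 11, 19, -6]
Insert -6: shifted 4 elements -> [-6, -1, 6, 11, 19]


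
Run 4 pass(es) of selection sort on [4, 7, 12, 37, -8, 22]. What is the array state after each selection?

Pass 1: Select minimum -8 at index 4, swap -> [-8, 7, 12, 37, 4, 22]
Pass 2: Select minimum 4 at index 4, swap -> [-8, 4, 12, 37, 7, 22]
Pass 3: Select minimum 7 at index 4, swap -> [-8, 4, 7, 37, 12, 22]
Pass 4: Select minimum 12 at index 4, swap -> [-8, 4, 7, 12, 37, 22]


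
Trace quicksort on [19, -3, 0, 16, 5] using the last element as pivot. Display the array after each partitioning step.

Partition 1: pivot=5 at index 2 -> [-3, 0, 5, 16, 19]
Partition 2: pivot=0 at index 1 -> [-3, 0, 5, 16, 19]
Partition 3: pivot=19 at index 4 -> [-3, 0, 5, 16, 19]


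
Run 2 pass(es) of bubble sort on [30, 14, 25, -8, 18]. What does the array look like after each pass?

After pass 1: [14, 25, -8, 18, 30] (4 swaps)
After pass 2: [14, -8, 18, 25, 30] (2 swaps)
Total swaps: 6


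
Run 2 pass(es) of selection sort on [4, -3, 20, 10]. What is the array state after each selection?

Pass 1: Select minimum -3 at index 1, swap -> [-3, 4, 20, 10]
Pass 2: Select minimum 4 at index 1, swap -> [-3, 4, 20, 10]


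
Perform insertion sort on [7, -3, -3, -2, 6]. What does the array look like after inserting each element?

First element 7 is already 'sorted'
Insert -3: shifted 1 elements -> [-3, 7, -3, -2, 6]
Insert -3: shifted 1 elements -> [-3, -3, 7, -2, 6]
Insert -2: shifted 1 elements -> [-3, -3, -2, 7, 6]
Insert 6: shifted 1 elements -> [-3, -3, -2, 6, 7]


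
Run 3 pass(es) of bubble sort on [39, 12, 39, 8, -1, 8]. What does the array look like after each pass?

After pass 1: [12, 39, 8, -1, 8, 39] (4 swaps)
After pass 2: [12, 8, -1, 8, 39, 39] (3 swaps)
After pass 3: [8, -1, 8, 12, 39, 39] (3 swaps)
Total swaps: 10


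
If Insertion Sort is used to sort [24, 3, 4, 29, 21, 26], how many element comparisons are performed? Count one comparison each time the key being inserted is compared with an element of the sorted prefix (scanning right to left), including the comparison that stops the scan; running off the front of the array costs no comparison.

Insert 3: 24 > 3 (shift), reached front = 1 comparison(s) -> [3, 24, 4, 29, 21, 26]
Insert 4: 24 > 4 (shift), 3 <= 4 (stop) = 2 comparison(s) -> [3, 4, 24, 29, 21, 26]
Insert 29: 24 <= 29 (stop) = 1 comparison(s) -> [3, 4, 24, 29, 21, 26]
Insert 21: 29 > 21 (shift), 24 > 21 (shift), 4 <= 21 (stop) = 3 comparison(s) -> [3, 4, 21, 24, 29, 26]
Insert 26: 29 > 26 (shift), 24 <= 26 (stop) = 2 comparison(s) -> [3, 4, 21, 24, 26, 29]
Total comparisons: 1 + 2 + 1 + 3 + 2 = 9


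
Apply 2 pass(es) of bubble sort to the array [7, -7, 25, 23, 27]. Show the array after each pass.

After pass 1: [-7, 7, 23, 25, 27] (2 swaps)
After pass 2: [-7, 7, 23, 25, 27] (0 swaps)
Total swaps: 2


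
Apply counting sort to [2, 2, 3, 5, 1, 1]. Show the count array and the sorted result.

Count array: [0, 2, 2, 1, 0, 1]
(count[i] = number of elements equal to i)
Cumulative count: [0, 2, 4, 5, 5, 6]
Sorted: [1, 1, 2, 2, 3, 5]


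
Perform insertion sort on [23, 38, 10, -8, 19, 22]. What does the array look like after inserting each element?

First element 23 is already 'sorted'
Insert 38: shifted 0 elements -> [23, 38, 10, -8, 19, 22]
Insert 10: shifted 2 elements -> [10, 23, 38, -8, 19, 22]
Insert -8: shifted 3 elements -> [-8, 10, 23, 38, 19, 22]
Insert 19: shifted 2 elements -> [-8, 10, 19, 23, 38, 22]
Insert 22: shifted 2 elements -> [-8, 10, 19, 22, 23, 38]


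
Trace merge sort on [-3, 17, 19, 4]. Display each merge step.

Divide and conquer:
  Merge [-3] + [17] -> [-3, 17]
  Merge [19] + [4] -> [4, 19]
  Merge [-3, 17] + [4, 19] -> [-3, 4, 17, 19]


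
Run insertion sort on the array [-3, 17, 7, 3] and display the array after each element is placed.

First element -3 is already 'sorted'
Insert 17: shifted 0 elements -> [-3, 17, 7, 3]
Insert 7: shifted 1 elements -> [-3, 7, 17, 3]
Insert 3: shifted 2 elements -> [-3, 3, 7, 17]


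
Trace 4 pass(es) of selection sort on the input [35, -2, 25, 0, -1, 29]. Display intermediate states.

Pass 1: Select minimum -2 at index 1, swap -> [-2, 35, 25, 0, -1, 29]
Pass 2: Select minimum -1 at index 4, swap -> [-2, -1, 25, 0, 35, 29]
Pass 3: Select minimum 0 at index 3, swap -> [-2, -1, 0, 25, 35, 29]
Pass 4: Select minimum 25 at index 3, swap -> [-2, -1, 0, 25, 35, 29]


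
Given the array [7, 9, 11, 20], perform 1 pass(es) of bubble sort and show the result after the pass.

After pass 1: [7, 9, 11, 20] (0 swaps)
Total swaps: 0


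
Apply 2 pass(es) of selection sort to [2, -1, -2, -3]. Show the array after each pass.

Pass 1: Select minimum -3 at index 3, swap -> [-3, -1, -2, 2]
Pass 2: Select minimum -2 at index 2, swap -> [-3, -2, -1, 2]


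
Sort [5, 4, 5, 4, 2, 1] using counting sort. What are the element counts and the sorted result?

Count array: [0, 1, 1, 0, 2, 2]
(count[i] = number of elements equal to i)
Cumulative count: [0, 1, 2, 2, 4, 6]
Sorted: [1, 2, 4, 4, 5, 5]


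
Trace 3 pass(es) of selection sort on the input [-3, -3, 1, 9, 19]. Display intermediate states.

Pass 1: Select minimum -3 at index 0, swap -> [-3, -3, 1, 9, 19]
Pass 2: Select minimum -3 at index 1, swap -> [-3, -3, 1, 9, 19]
Pass 3: Select minimum 1 at index 2, swap -> [-3, -3, 1, 9, 19]


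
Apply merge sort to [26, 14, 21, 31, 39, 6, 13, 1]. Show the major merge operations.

Divide and conquer:
  Merge [26] + [14] -> [14, 26]
  Merge [21] + [31] -> [21, 31]
  Merge [14, 26] + [21, 31] -> [14, 21, 26, 31]
  Merge [39] + [6] -> [6, 39]
  Merge [13] + [1] -> [1, 13]
  Merge [6, 39] + [1, 13] -> [1, 6, 13, 39]
  Merge [14, 21, 26, 31] + [1, 6, 13, 39] -> [1, 6, 13, 14, 21, 26, 31, 39]


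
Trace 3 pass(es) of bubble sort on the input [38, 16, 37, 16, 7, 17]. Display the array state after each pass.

After pass 1: [16, 37, 16, 7, 17, 38] (5 swaps)
After pass 2: [16, 16, 7, 17, 37, 38] (3 swaps)
After pass 3: [16, 7, 16, 17, 37, 38] (1 swaps)
Total swaps: 9


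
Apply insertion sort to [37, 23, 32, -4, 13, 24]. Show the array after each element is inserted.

First element 37 is already 'sorted'
Insert 23: shifted 1 elements -> [23, 37, 32, -4, 13, 24]
Insert 32: shifted 1 elements -> [23, 32, 37, -4, 13, 24]
Insert -4: shifted 3 elements -> [-4, 23, 32, 37, 13, 24]
Insert 13: shifted 3 elements -> [-4, 13, 23, 32, 37, 24]
Insert 24: shifted 2 elements -> [-4, 13, 23, 24, 32, 37]


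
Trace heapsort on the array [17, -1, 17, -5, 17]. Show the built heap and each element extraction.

Build heap: [17, 17, 17, -5, -1]
Extract 17: [17, -1, 17, -5, 17]
Extract 17: [17, -1, -5, 17, 17]
Extract 17: [-1, -5, 17, 17, 17]
Extract -1: [-5, -1, 17, 17, 17]


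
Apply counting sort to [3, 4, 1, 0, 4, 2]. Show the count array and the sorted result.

Count array: [1, 1, 1, 1, 2]
(count[i] = number of elements equal to i)
Cumulative count: [1, 2, 3, 4, 6]
Sorted: [0, 1, 2, 3, 4, 4]


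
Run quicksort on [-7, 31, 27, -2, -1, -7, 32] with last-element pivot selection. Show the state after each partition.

Partition 1: pivot=32 at index 6 -> [-7, 31, 27, -2, -1, -7, 32]
Partition 2: pivot=-7 at index 1 -> [-7, -7, 27, -2, -1, 31, 32]
Partition 3: pivot=31 at index 5 -> [-7, -7, 27, -2, -1, 31, 32]
Partition 4: pivot=-1 at index 3 -> [-7, -7, -2, -1, 27, 31, 32]


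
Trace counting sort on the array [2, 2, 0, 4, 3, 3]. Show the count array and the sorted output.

Count array: [1, 0, 2, 2, 1]
(count[i] = number of elements equal to i)
Cumulative count: [1, 1, 3, 5, 6]
Sorted: [0, 2, 2, 3, 3, 4]


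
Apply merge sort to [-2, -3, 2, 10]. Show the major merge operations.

Divide and conquer:
  Merge [-2] + [-3] -> [-3, -2]
  Merge [2] + [10] -> [2, 10]
  Merge [-3, -2] + [2, 10] -> [-3, -2, 2, 10]


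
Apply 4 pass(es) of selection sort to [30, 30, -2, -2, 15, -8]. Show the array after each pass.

Pass 1: Select minimum -8 at index 5, swap -> [-8, 30, -2, -2, 15, 30]
Pass 2: Select minimum -2 at index 2, swap -> [-8, -2, 30, -2, 15, 30]
Pass 3: Select minimum -2 at index 3, swap -> [-8, -2, -2, 30, 15, 30]
Pass 4: Select minimum 15 at index 4, swap -> [-8, -2, -2, 15, 30, 30]


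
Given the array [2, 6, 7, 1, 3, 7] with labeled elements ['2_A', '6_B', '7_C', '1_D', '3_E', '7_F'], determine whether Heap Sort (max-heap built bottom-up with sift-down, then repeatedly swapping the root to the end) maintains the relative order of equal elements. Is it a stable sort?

Trace Heap Sort on the labeled array (the key is the number; the letter only tracks identity):
  Build max-heap: [7_C, 6_B, 7_F, 1_D, 3_E, 2_A]
  Swap root 7_C to index 5, re-heapify first 5 -> [7_F, 6_B, 2_A, 1_D, 3_E, 7_C]
  Swap root 7_F to index 4, re-heapify first 4 -> [6_B, 3_E, 2_A, 1_D, 7_F, 7_C]
  Swap root 6_B to index 3, re-heapify first 3 -> [3_E, 1_D, 2_A, 6_B, 7_F, 7_C]
  Swap root 3_E to index 2, re-heapify first 2 -> [2_A, 1_D, 3_E, 6_B, 7_F, 7_C]
  Swap root 2_A to index 1, re-heapify first 1 -> [1_D, 2_A, 3_E, 6_B, 7_F, 7_C]
Final order: [1_D, 2_A, 3_E, 6_B, 7_F, 7_C]
Equal keys:
  value 7: originally 7_C, 7_F; after sorting 7_F, 7_C -> order changed
Equal keys were reordered, so Heap Sort is not stable: heap construction and root-to-end swaps move elements without regard to the original order of equal keys. (One such input is enough; an unstable sort may happen to preserve order on other inputs, but it gives no guarantee.)
Answer: Not stable


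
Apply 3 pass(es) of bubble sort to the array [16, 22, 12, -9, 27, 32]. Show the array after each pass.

After pass 1: [16, 12, -9, 22, 27, 32] (2 swaps)
After pass 2: [12, -9, 16, 22, 27, 32] (2 swaps)
After pass 3: [-9, 12, 16, 22, 27, 32] (1 swaps)
Total swaps: 5


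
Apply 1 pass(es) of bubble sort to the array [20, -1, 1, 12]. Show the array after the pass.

After pass 1: [-1, 1, 12, 20] (3 swaps)
Total swaps: 3


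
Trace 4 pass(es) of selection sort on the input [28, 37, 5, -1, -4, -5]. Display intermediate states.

Pass 1: Select minimum -5 at index 5, swap -> [-5, 37, 5, -1, -4, 28]
Pass 2: Select minimum -4 at index 4, swap -> [-5, -4, 5, -1, 37, 28]
Pass 3: Select minimum -1 at index 3, swap -> [-5, -4, -1, 5, 37, 28]
Pass 4: Select minimum 5 at index 3, swap -> [-5, -4, -1, 5, 37, 28]


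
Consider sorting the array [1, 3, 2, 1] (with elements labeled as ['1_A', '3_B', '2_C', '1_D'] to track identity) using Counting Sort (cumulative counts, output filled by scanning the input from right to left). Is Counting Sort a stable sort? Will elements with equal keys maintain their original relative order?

Trace Counting Sort on the labeled array (the key is the number; the letter only tracks identity):
  Counts for values 0..3: [0, 2, 1, 1]
  Cumulative counts: [0, 2, 3, 4]
  Scan right to left: place 1_D at output index 1
  Scan right to left: place 2_C at output index 2
  Scan right to left: place 3_B at output index 3
  Scan right to left: place 1_A at output index 0
  Output: [1_A, 1_D, 2_C, 3_B]
Equal keys:
  value 1: originally 1_A, 1_D; after sorting 1_A, 1_D -> order preserved
All equal keys kept their original relative order. Counting Sort is stable: scanning the input right to left with decreasing cumulative counts places later duplicates at later output positions.
Answer: Stable


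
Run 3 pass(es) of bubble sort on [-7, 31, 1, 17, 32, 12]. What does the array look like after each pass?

After pass 1: [-7, 1, 17, 31, 12, 32] (3 swaps)
After pass 2: [-7, 1, 17, 12, 31, 32] (1 swaps)
After pass 3: [-7, 1, 12, 17, 31, 32] (1 swaps)
Total swaps: 5


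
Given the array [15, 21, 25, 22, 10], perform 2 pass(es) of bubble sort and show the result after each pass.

After pass 1: [15, 21, 22, 10, 25] (2 swaps)
After pass 2: [15, 21, 10, 22, 25] (1 swaps)
Total swaps: 3


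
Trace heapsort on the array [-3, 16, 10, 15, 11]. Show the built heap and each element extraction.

Build heap: [16, 15, 10, -3, 11]
Extract 16: [15, 11, 10, -3, 16]
Extract 15: [11, -3, 10, 15, 16]
Extract 11: [10, -3, 11, 15, 16]
Extract 10: [-3, 10, 11, 15, 16]


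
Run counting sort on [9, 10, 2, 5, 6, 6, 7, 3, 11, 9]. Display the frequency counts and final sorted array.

Count array: [0, 0, 1, 1, 0, 1, 2, 1, 0, 2, 1, 1]
(count[i] = number of elements equal to i)
Cumulative count: [0, 0, 1, 2, 2, 3, 5, 6, 6, 8, 9, 10]
Sorted: [2, 3, 5, 6, 6, 7, 9, 9, 10, 11]


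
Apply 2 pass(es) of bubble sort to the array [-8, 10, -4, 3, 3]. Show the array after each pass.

After pass 1: [-8, -4, 3, 3, 10] (3 swaps)
After pass 2: [-8, -4, 3, 3, 10] (0 swaps)
Total swaps: 3


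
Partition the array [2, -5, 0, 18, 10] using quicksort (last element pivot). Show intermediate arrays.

Partition 1: pivot=10 at index 3 -> [2, -5, 0, 10, 18]
Partition 2: pivot=0 at index 1 -> [-5, 0, 2, 10, 18]


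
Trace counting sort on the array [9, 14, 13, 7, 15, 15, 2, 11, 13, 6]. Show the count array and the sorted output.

Count array: [0, 0, 1, 0, 0, 0, 1, 1, 0, 1, 0, 1, 0, 2, 1, 2]
(count[i] = number of elements equal to i)
Cumulative count: [0, 0, 1, 1, 1, 1, 2, 3, 3, 4, 4, 5, 5, 7, 8, 10]
Sorted: [2, 6, 7, 9, 11, 13, 13, 14, 15, 15]


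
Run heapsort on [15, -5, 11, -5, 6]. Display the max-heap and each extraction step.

Build heap: [15, 6, 11, -5, -5]
Extract 15: [11, 6, -5, -5, 15]
Extract 11: [6, -5, -5, 11, 15]
Extract 6: [-5, -5, 6, 11, 15]
Extract -5: [-5, -5, 6, 11, 15]


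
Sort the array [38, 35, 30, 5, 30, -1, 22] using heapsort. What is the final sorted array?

Build heap: [38, 35, 30, 5, 30, -1, 22]
Extract 38: [35, 30, 30, 5, 22, -1, 38]
Extract 35: [30, 22, 30, 5, -1, 35, 38]
Extract 30: [30, 22, -1, 5, 30, 35, 38]
Extract 30: [22, 5, -1, 30, 30, 35, 38]
Extract 22: [5, -1, 22, 30, 30, 35, 38]
Extract 5: [-1, 5, 22, 30, 30, 35, 38]


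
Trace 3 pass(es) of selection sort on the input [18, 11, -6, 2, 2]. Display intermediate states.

Pass 1: Select minimum -6 at index 2, swap -> [-6, 11, 18, 2, 2]
Pass 2: Select minimum 2 at index 3, swap -> [-6, 2, 18, 11, 2]
Pass 3: Select minimum 2 at index 4, swap -> [-6, 2, 2, 11, 18]


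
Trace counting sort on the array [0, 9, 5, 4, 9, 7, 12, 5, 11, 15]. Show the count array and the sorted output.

Count array: [1, 0, 0, 0, 1, 2, 0, 1, 0, 2, 0, 1, 1, 0, 0, 1]
(count[i] = number of elements equal to i)
Cumulative count: [1, 1, 1, 1, 2, 4, 4, 5, 5, 7, 7, 8, 9, 9, 9, 10]
Sorted: [0, 4, 5, 5, 7, 9, 9, 11, 12, 15]


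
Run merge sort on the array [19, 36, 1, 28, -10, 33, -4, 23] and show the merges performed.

Divide and conquer:
  Merge [19] + [36] -> [19, 36]
  Merge [1] + [28] -> [1, 28]
  Merge [19, 36] + [1, 28] -> [1, 19, 28, 36]
  Merge [-10] + [33] -> [-10, 33]
  Merge [-4] + [23] -> [-4, 23]
  Merge [-10, 33] + [-4, 23] -> [-10, -4, 23, 33]
  Merge [1, 19, 28, 36] + [-10, -4, 23, 33] -> [-10, -4, 1, 19, 23, 28, 33, 36]


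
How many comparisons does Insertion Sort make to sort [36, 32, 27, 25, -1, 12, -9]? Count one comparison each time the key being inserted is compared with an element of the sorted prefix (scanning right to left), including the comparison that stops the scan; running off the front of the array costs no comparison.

Insert 32: 36 > 32 (shift), reached front = 1 comparison(s) -> [32, 36, 27, 25, -1, 12, -9]
Insert 27: 36 > 27 (shift), 32 > 27 (shift), reached front = 2 comparison(s) -> [27, 32, 36, 25, -1, 12, -9]
Insert 25: 36 > 25 (shift), 32 > 25 (shift), 27 > 25 (shift), reached front = 3 comparison(s) -> [25, 27, 32, 36, -1, 12, -9]
Insert -1: 36 > -1 (shift), 32 > -1 (shift), 27 > -1 (shift), 25 > -1 (shift), reached front = 4 comparison(s) -> [-1, 25, 27, 32, 36, 12, -9]
Insert 12: 36 > 12 (shift), 32 > 12 (shift), 27 > 12 (shift), 25 > 12 (shift), -1 <= 12 (stop) = 5 comparison(s) -> [-1, 12, 25, 27, 32, 36, -9]
Insert -9: 36 > -9 (shift), 32 > -9 (shift), 27 > -9 (shift), 25 > -9 (shift), 12 > -9 (shift), -1 > -9 (shift), reached front = 6 comparison(s) -> [-9, -1, 12, 25, 27, 32, 36]
Total comparisons: 1 + 2 + 3 + 4 + 5 + 6 = 21


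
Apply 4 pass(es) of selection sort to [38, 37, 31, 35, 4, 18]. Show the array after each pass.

Pass 1: Select minimum 4 at index 4, swap -> [4, 37, 31, 35, 38, 18]
Pass 2: Select minimum 18 at index 5, swap -> [4, 18, 31, 35, 38, 37]
Pass 3: Select minimum 31 at index 2, swap -> [4, 18, 31, 35, 38, 37]
Pass 4: Select minimum 35 at index 3, swap -> [4, 18, 31, 35, 38, 37]


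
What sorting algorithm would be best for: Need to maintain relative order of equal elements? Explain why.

Best choice: Merge sort or Insertion sort
Reason: Both are stable; quicksort and heapsort are not stable


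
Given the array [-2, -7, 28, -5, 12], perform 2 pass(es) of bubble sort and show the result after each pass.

After pass 1: [-7, -2, -5, 12, 28] (3 swaps)
After pass 2: [-7, -5, -2, 12, 28] (1 swaps)
Total swaps: 4


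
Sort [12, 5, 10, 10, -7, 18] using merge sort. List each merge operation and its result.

Divide and conquer:
  Merge [5] + [10] -> [5, 10]
  Merge [12] + [5, 10] -> [5, 10, 12]
  Merge [-7] + [18] -> [-7, 18]
  Merge [10] + [-7, 18] -> [-7, 10, 18]
  Merge [5, 10, 12] + [-7, 10, 18] -> [-7, 5, 10, 10, 12, 18]


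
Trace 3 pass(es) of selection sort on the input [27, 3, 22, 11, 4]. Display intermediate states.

Pass 1: Select minimum 3 at index 1, swap -> [3, 27, 22, 11, 4]
Pass 2: Select minimum 4 at index 4, swap -> [3, 4, 22, 11, 27]
Pass 3: Select minimum 11 at index 3, swap -> [3, 4, 11, 22, 27]


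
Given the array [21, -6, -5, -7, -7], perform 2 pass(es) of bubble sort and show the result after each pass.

After pass 1: [-6, -5, -7, -7, 21] (4 swaps)
After pass 2: [-6, -7, -7, -5, 21] (2 swaps)
Total swaps: 6


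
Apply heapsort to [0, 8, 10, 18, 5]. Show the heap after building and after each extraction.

Build heap: [18, 8, 10, 0, 5]
Extract 18: [10, 8, 5, 0, 18]
Extract 10: [8, 0, 5, 10, 18]
Extract 8: [5, 0, 8, 10, 18]
Extract 5: [0, 5, 8, 10, 18]


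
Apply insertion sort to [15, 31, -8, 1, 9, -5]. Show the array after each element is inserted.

First element 15 is already 'sorted'
Insert 31: shifted 0 elements -> [15, 31, -8, 1, 9, -5]
Insert -8: shifted 2 elements -> [-8, 15, 31, 1, 9, -5]
Insert 1: shifted 2 elements -> [-8, 1, 15, 31, 9, -5]
Insert 9: shifted 2 elements -> [-8, 1, 9, 15, 31, -5]
Insert -5: shifted 4 elements -> [-8, -5, 1, 9, 15, 31]


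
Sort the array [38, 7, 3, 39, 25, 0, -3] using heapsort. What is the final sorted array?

Build heap: [39, 38, 3, 7, 25, 0, -3]
Extract 39: [38, 25, 3, 7, -3, 0, 39]
Extract 38: [25, 7, 3, 0, -3, 38, 39]
Extract 25: [7, 0, 3, -3, 25, 38, 39]
Extract 7: [3, 0, -3, 7, 25, 38, 39]
Extract 3: [0, -3, 3, 7, 25, 38, 39]
Extract 0: [-3, 0, 3, 7, 25, 38, 39]


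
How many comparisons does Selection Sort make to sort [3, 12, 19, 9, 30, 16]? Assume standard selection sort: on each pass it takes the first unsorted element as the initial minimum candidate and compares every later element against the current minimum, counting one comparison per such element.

Pass 1: scan indices 1..5 for the minimum = 5 comparison(s); min is 3, place at index 0 -> [3, 12, 19, 9, 30, 16]
Pass 2: scan indices 2..5 for the minimum = 4 comparison(s); min is 9, place at index 1 -> [3, 9, 19, 12, 30, 16]
Pass 3: scan indices 3..5 for the minimum = 3 comparison(s); min is 12, place at index 2 -> [3, 9, 12, 19, 30, 16]
Pass 4: scan indices 4..5 for the minimum = 2 comparison(s); min is 16, place at index 3 -> [3, 9, 12, 16, 30, 19]
Pass 5: scan indices 5..5 for the minimum = 1 comparison(s); min is 19, place at index 4 -> [3, 9, 12, 16, 19, 30]
Selection sort always scans the whole unsorted suffix, so the count is (n-1) + (n-2) + ... + 1 = n(n-1)/2 = 6*5/2 = 15 regardless of the input order.
Total comparisons: 5 + 4 + 3 + 2 + 1 = 15


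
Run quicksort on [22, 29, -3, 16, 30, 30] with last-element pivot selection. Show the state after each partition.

Partition 1: pivot=30 at index 5 -> [22, 29, -3, 16, 30, 30]
Partition 2: pivot=30 at index 4 -> [22, 29, -3, 16, 30, 30]
Partition 3: pivot=16 at index 1 -> [-3, 16, 22, 29, 30, 30]
Partition 4: pivot=29 at index 3 -> [-3, 16, 22, 29, 30, 30]


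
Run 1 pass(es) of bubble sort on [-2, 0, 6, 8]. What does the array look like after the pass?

After pass 1: [-2, 0, 6, 8] (0 swaps)
Total swaps: 0


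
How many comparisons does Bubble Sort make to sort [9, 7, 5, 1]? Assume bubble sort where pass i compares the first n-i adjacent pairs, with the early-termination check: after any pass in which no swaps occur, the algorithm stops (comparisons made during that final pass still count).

Pass 1: compare adjacent pairs (0,1)..(2,3) = 3 comparison(s), 3 swap(s) -> [7, 5, 1, 9]
Pass 2: compare adjacent pairs (0,1)..(1,2) = 2 comparison(s), 2 swap(s) -> [5, 1, 7, 9]
Pass 3: compare adjacent pairs (0,1)..(0,1) = 1 comparison(s), 1 swap(s) -> [1, 5, 7, 9]
Every pass made at least one swap, so all n-1 passes run.
Total comparisons: 3 + 2 + 1 = 6


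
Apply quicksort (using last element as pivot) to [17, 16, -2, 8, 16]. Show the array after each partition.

Partition 1: pivot=16 at index 3 -> [16, -2, 8, 16, 17]
Partition 2: pivot=8 at index 1 -> [-2, 8, 16, 16, 17]


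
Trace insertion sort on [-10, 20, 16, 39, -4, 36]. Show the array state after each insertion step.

First element -10 is already 'sorted'
Insert 20: shifted 0 elements -> [-10, 20, 16, 39, -4, 36]
Insert 16: shifted 1 elements -> [-10, 16, 20, 39, -4, 36]
Insert 39: shifted 0 elements -> [-10, 16, 20, 39, -4, 36]
Insert -4: shifted 3 elements -> [-10, -4, 16, 20, 39, 36]
Insert 36: shifted 1 elements -> [-10, -4, 16, 20, 36, 39]


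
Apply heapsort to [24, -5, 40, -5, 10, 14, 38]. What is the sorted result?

Build heap: [40, 10, 38, -5, -5, 14, 24]
Extract 40: [38, 10, 24, -5, -5, 14, 40]
Extract 38: [24, 10, 14, -5, -5, 38, 40]
Extract 24: [14, 10, -5, -5, 24, 38, 40]
Extract 14: [10, -5, -5, 14, 24, 38, 40]
Extract 10: [-5, -5, 10, 14, 24, 38, 40]
Extract -5: [-5, -5, 10, 14, 24, 38, 40]


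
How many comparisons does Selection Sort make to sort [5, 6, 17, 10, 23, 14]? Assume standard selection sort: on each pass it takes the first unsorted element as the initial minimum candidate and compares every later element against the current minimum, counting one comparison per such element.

Pass 1: scan indices 1..5 for the minimum = 5 comparison(s); min is 5, place at index 0 -> [5, 6, 17, 10, 23, 14]
Pass 2: scan indices 2..5 for the minimum = 4 comparison(s); min is 6, place at index 1 -> [5, 6, 17, 10, 23, 14]
Pass 3: scan indices 3..5 for the minimum = 3 comparison(s); min is 10, place at index 2 -> [5, 6, 10, 17, 23, 14]
Pass 4: scan indices 4..5 for the minimum = 2 comparison(s); min is 14, place at index 3 -> [5, 6, 10, 14, 23, 17]
Pass 5: scan indices 5..5 for the minimum = 1 comparison(s); min is 17, place at index 4 -> [5, 6, 10, 14, 17, 23]
Selection sort always scans the whole unsorted suffix, so the count is (n-1) + (n-2) + ... + 1 = n(n-1)/2 = 6*5/2 = 15 regardless of the input order.
Total comparisons: 5 + 4 + 3 + 2 + 1 = 15


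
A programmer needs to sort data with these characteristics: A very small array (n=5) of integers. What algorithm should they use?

Best choice: Insertion sort
Reason: For tiny inputs the O(n^2) overhead is negligible and insertion sort has minimal constant factors


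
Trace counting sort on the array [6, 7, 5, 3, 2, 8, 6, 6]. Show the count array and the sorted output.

Count array: [0, 0, 1, 1, 0, 1, 3, 1, 1]
(count[i] = number of elements equal to i)
Cumulative count: [0, 0, 1, 2, 2, 3, 6, 7, 8]
Sorted: [2, 3, 5, 6, 6, 6, 7, 8]


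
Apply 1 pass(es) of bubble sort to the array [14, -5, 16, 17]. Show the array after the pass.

After pass 1: [-5, 14, 16, 17] (1 swaps)
Total swaps: 1
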